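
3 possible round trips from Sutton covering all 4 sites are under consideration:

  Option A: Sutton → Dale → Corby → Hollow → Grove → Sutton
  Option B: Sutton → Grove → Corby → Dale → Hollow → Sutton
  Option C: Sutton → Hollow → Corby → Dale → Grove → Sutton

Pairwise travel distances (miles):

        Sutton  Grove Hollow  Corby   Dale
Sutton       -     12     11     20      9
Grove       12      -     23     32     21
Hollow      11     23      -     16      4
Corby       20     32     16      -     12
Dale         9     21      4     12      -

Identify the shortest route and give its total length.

Option A: 9 + 12 + 16 + 23 + 12 = 72
Option B: 12 + 32 + 12 + 4 + 11 = 71
Option C: 11 + 16 + 12 + 21 + 12 = 72

71 miles — Option B is the shortest.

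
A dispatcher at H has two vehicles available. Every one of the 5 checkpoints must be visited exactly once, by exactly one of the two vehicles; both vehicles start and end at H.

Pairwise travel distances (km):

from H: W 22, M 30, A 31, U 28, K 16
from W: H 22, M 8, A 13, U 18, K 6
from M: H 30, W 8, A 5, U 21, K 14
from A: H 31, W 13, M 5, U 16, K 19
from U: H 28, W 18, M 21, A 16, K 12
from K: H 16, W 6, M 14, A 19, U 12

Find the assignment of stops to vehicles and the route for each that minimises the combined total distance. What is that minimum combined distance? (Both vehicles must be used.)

Minimum combined distance: 111 km.

There are 2^4 − 1 = 15 ways to divide the 5 stops into two non-empty groups. For each, the best each vehicle can do is its own shortest tour through its group:
  {W} + {M, A, U, K}: 44 + 79 = 123
  {M} + {W, A, U, K}: 60 + 79 = 139
  {W, M} + {A, U, K}: 60 + 75 = 135
  {A} + {W, M, U, K}: 62 + 79 = 141
  {W, A} + {M, U, K}: 66 + 79 = 145
  {M, A} + {W, U, K}: 66 + 68 = 134
  … (15 splits in total)
  {W, M, A, U} + {K}: 79 + 32 = 111  ← best
Best: vehicle 1 H → W → M → A → U → H = 79; vehicle 2 H → K → H = 32; combined 111.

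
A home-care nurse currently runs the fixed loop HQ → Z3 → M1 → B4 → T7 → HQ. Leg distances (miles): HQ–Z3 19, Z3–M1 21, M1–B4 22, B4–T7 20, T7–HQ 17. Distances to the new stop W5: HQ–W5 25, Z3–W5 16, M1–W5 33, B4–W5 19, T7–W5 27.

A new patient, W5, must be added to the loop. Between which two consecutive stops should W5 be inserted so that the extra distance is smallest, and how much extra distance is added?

Insertion cost between consecutive stops i–j is d(i,W5) + d(W5,j) − d(i,j):
  between HQ and Z3: 25 + 16 − 19 = 22
  between Z3 and M1: 16 + 33 − 21 = 28
  between M1 and B4: 33 + 19 − 22 = 30
  between B4 and T7: 19 + 27 − 20 = 26
  between T7 and HQ: 27 + 25 − 17 = 35
Cheapest insertion is between HQ and Z3, adding 22.
New total = 99 + 22 = 121.

Adding 22 miles by placing W5 on the HQ–Z3 leg.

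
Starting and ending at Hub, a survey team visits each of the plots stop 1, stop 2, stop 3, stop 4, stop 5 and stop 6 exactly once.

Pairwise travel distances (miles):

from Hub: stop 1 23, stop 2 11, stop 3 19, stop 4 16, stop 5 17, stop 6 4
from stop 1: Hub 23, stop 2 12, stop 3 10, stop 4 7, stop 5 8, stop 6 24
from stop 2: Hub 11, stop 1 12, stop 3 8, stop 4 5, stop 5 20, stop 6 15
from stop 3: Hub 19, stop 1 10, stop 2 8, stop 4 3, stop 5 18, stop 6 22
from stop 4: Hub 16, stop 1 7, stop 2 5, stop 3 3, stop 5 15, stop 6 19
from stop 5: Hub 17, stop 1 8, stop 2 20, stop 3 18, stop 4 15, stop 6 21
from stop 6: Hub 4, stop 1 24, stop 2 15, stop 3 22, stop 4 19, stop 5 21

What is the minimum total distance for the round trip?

Shortest round trip = 62 miles.

Hub→stop 1→stop 2→stop 3→stop 4→stop 5→stop 6→Hub: 23+12+8+3+15+21+4 = 86
Hub→stop 1→stop 2→stop 3→stop 4→stop 6→stop 5→Hub: 23+12+8+3+19+21+17 = 103
Hub→stop 1→stop 2→stop 3→stop 5→stop 4→stop 6→Hub: 23+12+8+18+15+19+4 = 99
Hub→stop 1→stop 2→stop 3→stop 5→stop 6→stop 4→Hub: 23+12+8+18+21+19+16 = 117
Hub→stop 1→stop 2→stop 3→stop 6→stop 4→stop 5→Hub: 23+12+8+22+19+15+17 = 116
Hub→stop 1→stop 2→stop 3→stop 6→stop 5→stop 4→Hub: 23+12+8+22+21+15+16 = 117
Hub→stop 1→stop 2→stop 4→stop 3→stop 5→stop 6→Hub: 23+12+5+3+18+21+4 = 86
Hub→stop 1→stop 2→stop 4→stop 3→stop 6→stop 5→Hub: 23+12+5+3+22+21+17 = 103
… (352 more)
Hub→stop 2→stop 3→stop 4→stop 1→stop 5→stop 6→Hub: 11+8+3+7+8+21+4 = 62  ← best
The minimum is 62.
One optimal route: Hub → stop 2 → stop 3 → stop 4 → stop 1 → stop 5 → stop 6 → Hub (or its reverse).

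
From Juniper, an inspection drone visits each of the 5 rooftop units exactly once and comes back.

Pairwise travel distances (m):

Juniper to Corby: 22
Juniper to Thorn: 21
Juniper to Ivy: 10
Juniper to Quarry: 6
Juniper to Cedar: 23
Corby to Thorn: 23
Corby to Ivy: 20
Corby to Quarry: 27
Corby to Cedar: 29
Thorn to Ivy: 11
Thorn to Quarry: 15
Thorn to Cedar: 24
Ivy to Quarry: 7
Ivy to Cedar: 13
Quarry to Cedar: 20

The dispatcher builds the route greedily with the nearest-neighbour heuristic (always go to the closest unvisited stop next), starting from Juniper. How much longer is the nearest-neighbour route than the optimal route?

Juniper: Quarry=6, Ivy=10, Thorn=21, Corby=22, Cedar=23 ⇒ Quarry
Quarry: Ivy=7, Thorn=15, Cedar=20, Corby=27 ⇒ Ivy
Ivy: Thorn=11, Cedar=13, Corby=20 ⇒ Thorn
Thorn: Corby=23, Cedar=24 ⇒ Corby
Corby: Cedar=29 ⇒ Cedar
NN route Juniper → Quarry → Ivy → Thorn → Corby → Cedar → Juniper costs 99.
Optimal: Juniper → Corby → Thorn → Ivy → Cedar → Quarry → Juniper costs 95 (by enumerating all 60 distinct tours).
Excess = 99 − 95 = 4.

4 m longer than the optimal tour.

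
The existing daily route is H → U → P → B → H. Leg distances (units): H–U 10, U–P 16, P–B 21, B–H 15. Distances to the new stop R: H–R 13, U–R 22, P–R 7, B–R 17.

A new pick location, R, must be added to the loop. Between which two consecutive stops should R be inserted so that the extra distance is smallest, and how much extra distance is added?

Insertion cost between consecutive stops i–j is d(i,R) + d(R,j) − d(i,j):
  between H and U: 13 + 22 − 10 = 25
  between U and P: 22 + 7 − 16 = 13
  between P and B: 7 + 17 − 21 = 3
  between B and H: 17 + 13 − 15 = 15
Cheapest insertion is between P and B, adding 3.
New total = 62 + 3 = 65.

+3 — insert R between P and B.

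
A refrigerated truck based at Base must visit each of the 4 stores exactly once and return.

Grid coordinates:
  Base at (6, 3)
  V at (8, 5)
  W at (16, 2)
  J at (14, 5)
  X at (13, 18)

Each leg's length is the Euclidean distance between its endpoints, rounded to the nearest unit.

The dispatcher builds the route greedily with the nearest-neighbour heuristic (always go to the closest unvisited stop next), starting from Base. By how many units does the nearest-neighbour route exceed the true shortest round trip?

From Base: V=3, J=8, W=10, X=17 → choose V (3).
From V: J=6, W=9, X=14 → choose J (6).
From J: W=4, X=13 → choose W (4).
From W: X=16 → choose X (16).
NN route Base → V → J → W → X → Base costs 46.
Optimal: Base → V → X → J → W → Base costs 44 (by enumerating all 12 distinct tours).
Excess = 46 − 44 = 2.

2 longer than the optimal tour.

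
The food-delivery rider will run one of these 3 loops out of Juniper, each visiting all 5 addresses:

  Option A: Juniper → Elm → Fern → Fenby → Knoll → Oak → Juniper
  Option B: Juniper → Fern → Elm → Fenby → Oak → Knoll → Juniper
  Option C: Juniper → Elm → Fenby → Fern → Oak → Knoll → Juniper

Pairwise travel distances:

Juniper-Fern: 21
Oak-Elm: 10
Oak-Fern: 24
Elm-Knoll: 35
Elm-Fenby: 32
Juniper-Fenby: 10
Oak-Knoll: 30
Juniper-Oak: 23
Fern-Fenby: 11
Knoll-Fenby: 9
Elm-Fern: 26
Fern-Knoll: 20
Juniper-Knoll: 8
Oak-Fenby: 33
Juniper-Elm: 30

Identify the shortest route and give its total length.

Shortest is Option A, total 129.

Option A: 30 + 26 + 11 + 9 + 30 + 23 = 129
Option B: 21 + 26 + 32 + 33 + 30 + 8 = 150
Option C: 30 + 32 + 11 + 24 + 30 + 8 = 135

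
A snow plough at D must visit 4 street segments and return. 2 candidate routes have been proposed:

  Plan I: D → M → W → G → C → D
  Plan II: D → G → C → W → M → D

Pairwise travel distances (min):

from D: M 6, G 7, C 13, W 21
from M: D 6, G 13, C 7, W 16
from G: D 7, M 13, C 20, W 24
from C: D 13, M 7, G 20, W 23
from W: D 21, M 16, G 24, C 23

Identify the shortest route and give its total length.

Plan I: 6 + 16 + 24 + 20 + 13 = 79
Plan II: 7 + 20 + 23 + 16 + 6 = 72

Shortest is Plan II, total 72 min.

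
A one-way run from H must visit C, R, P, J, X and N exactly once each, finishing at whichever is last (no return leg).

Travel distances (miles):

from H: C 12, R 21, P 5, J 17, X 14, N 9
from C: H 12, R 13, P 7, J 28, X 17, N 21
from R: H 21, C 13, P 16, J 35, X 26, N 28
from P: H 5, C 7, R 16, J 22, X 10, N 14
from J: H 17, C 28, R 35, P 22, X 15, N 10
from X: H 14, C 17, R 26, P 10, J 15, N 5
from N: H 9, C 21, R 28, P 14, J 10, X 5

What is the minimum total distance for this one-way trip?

62 miles — the minimum one-way total.

There are 6! = 720 possible orderings.
H→C→R→P→J→X→N: 12+13+16+22+15+5 = 83
H→C→R→P→J→N→X: 12+13+16+22+10+5 = 78
H→C→R→P→X→J→N: 12+13+16+10+15+10 = 76
H→C→R→P→X→N→J: 12+13+16+10+5+10 = 66
H→C→R→P→N→J→X: 12+13+16+14+10+15 = 80
H→C→R→P→N→X→J: 12+13+16+14+5+15 = 75
H→C→R→J→P→X→N: 12+13+35+22+10+5 = 97
H→C→R→J→P→N→X: 12+13+35+22+14+5 = 101
… (712 more)
H→J→N→X→P→C→R: 17+10+5+10+7+13 = 62  ← best
The minimum is 62.
One shortest path: H → J → N → X → P → C → R.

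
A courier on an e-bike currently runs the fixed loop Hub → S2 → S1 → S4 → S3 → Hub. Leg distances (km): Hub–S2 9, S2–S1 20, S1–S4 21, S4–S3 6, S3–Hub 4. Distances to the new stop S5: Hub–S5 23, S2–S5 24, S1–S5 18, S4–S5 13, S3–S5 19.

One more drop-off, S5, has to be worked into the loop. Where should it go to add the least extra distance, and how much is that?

Minimum extra distance: 10 km, inserting S5 between S1 and S4.

Insertion cost between consecutive stops i–j is d(i,S5) + d(S5,j) − d(i,j):
  between Hub and S2: 23 + 24 − 9 = 38
  between S2 and S1: 24 + 18 − 20 = 22
  between S1 and S4: 18 + 13 − 21 = 10
  between S4 and S3: 13 + 19 − 6 = 26
  between S3 and Hub: 19 + 23 − 4 = 38
Cheapest insertion is between S1 and S4, adding 10.
New total = 60 + 10 = 70.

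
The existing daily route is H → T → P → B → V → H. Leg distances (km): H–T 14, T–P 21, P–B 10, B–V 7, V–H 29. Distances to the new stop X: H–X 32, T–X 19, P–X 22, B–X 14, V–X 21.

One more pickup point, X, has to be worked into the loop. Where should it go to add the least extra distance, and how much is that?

Insertion cost between consecutive stops i–j is d(i,X) + d(X,j) − d(i,j):
  between H and T: 32 + 19 − 14 = 37
  between T and P: 19 + 22 − 21 = 20
  between P and B: 22 + 14 − 10 = 26
  between B and V: 14 + 21 − 7 = 28
  between V and H: 21 + 32 − 29 = 24
Cheapest insertion is between T and P, adding 20.
New total = 81 + 20 = 101.

Adding 20 km by placing X on the T–P leg.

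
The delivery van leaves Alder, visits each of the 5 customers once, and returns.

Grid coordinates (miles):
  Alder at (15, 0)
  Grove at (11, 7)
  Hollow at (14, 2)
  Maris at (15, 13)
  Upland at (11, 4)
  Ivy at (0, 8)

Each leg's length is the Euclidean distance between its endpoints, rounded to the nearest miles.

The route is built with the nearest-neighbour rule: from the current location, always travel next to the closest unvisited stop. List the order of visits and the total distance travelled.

Total distance 49 miles via the nearest-neighbour route Alder → Hollow → Upland → Grove → Maris → Ivy → Alder.

From Alder: distances to unvisited — Hollow=2, Upland=6, Grove=8, Maris=13, Ivy=17. Nearest is Hollow (2).
From Hollow: distances to unvisited — Upland=4, Grove=6, Maris=11, Ivy=15. Nearest is Upland (4).
From Upland: distances to unvisited — Grove=3, Maris=10, Ivy=12. Nearest is Grove (3).
From Grove: distances to unvisited — Maris=7, Ivy=11. Nearest is Maris (7).
From Maris: distances to unvisited — Ivy=16. Nearest is Ivy (16).
Return Ivy→Alder: 17.
Total = 2 + 4 + 3 + 7 + 16 + 17 = 49.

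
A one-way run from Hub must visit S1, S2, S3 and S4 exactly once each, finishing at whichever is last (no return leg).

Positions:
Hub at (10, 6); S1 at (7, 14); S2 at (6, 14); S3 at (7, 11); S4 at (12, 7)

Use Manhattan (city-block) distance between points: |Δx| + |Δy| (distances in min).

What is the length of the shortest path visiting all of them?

There are 4! = 24 possible orderings.
Hub - S1 - S2 - S3 - S4: 11+1+4+9 = 25
Hub - S1 - S2 - S4 - S3: 11+1+13+9 = 34
Hub - S1 - S3 - S2 - S4: 11+3+4+13 = 31
Hub - S1 - S3 - S4 - S2: 11+3+9+13 = 36
Hub - S1 - S4 - S2 - S3: 11+12+13+4 = 40
Hub - S1 - S4 - S3 - S2: 11+12+9+4 = 36
Hub - S2 - S1 - S3 - S4: 12+1+3+9 = 25
Hub - S2 - S1 - S4 - S3: 12+1+12+9 = 34
Hub - S2 - S3 - S1 - S4: 12+4+3+12 = 31
Hub - S2 - S3 - S4 - S1: 12+4+9+12 = 37
Hub - S2 - S4 - S1 - S3: 12+13+12+3 = 40
Hub - S2 - S4 - S3 - S1: 12+13+9+3 = 37
Hub - S3 - S1 - S2 - S4: 8+3+1+13 = 25
Hub - S3 - S1 - S4 - S2: 8+3+12+13 = 36
… (10 more)
Hub - S4 - S3 - S1 - S2: 3+9+3+1 = 16  ← best
The minimum is 16.
One shortest path: Hub → S4 → S3 → S1 → S2.

Shortest open route: 16 min.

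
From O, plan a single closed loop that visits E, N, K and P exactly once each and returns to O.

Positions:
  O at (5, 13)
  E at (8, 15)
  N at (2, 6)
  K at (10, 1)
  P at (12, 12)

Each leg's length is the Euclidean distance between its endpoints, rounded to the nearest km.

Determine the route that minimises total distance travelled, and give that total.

Minimum total distance: 37 km.

O - E - N - K - P - O: 4+11+9+11+7 = 42
O - E - N - P - K - O: 4+11+12+11+13 = 51
O - E - K - N - P - O: 4+14+9+12+7 = 46
O - E - K - P - N - O: 4+14+11+12+8 = 49
O - E - P - N - K - O: 4+5+12+9+13 = 43
O - E - P - K - N - O: 4+5+11+9+8 = 37
O - N - E - K - P - O: 8+11+14+11+7 = 51
O - N - E - P - K - O: 8+11+5+11+13 = 48
O - N - K - E - P - O: 8+9+14+5+7 = 43
O - N - P - E - K - O: 8+12+5+14+13 = 52
O - K - E - N - P - O: 13+14+11+12+7 = 57
O - K - N - E - P - O: 13+9+11+5+7 = 45
The minimum is 37.
One optimal route: O → E → P → K → N → O (or its reverse).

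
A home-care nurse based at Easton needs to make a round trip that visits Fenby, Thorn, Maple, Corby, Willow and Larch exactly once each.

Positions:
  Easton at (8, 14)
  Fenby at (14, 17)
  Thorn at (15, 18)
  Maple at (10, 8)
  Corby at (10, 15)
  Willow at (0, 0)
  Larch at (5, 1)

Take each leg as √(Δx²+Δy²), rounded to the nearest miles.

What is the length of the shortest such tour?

48 miles — the shortest possible round trip.

Easton→Fenby→Thorn→Maple→Corby→Willow→Larch→Easton: 7+1+11+7+18+5+13 = 62
Easton→Fenby→Thorn→Maple→Corby→Larch→Willow→Easton: 7+1+11+7+15+5+16 = 62
Easton→Fenby→Thorn→Maple→Willow→Corby→Larch→Easton: 7+1+11+13+18+15+13 = 78
Easton→Fenby→Thorn→Maple→Willow→Larch→Corby→Easton: 7+1+11+13+5+15+2 = 54
Easton→Fenby→Thorn→Maple→Larch→Corby→Willow→Easton: 7+1+11+9+15+18+16 = 77
Easton→Fenby→Thorn→Maple→Larch→Willow→Corby→Easton: 7+1+11+9+5+18+2 = 53
Easton→Fenby→Thorn→Corby→Maple→Willow→Larch→Easton: 7+1+6+7+13+5+13 = 52
Easton→Fenby→Thorn→Corby→Maple→Larch→Willow→Easton: 7+1+6+7+9+5+16 = 51
… (352 more)
Easton→Corby→Fenby→Thorn→Maple→Larch→Willow→Easton: 2+4+1+11+9+5+16 = 48  ← best
The minimum is 48.
One optimal route: Easton → Corby → Fenby → Thorn → Maple → Larch → Willow → Easton (or its reverse).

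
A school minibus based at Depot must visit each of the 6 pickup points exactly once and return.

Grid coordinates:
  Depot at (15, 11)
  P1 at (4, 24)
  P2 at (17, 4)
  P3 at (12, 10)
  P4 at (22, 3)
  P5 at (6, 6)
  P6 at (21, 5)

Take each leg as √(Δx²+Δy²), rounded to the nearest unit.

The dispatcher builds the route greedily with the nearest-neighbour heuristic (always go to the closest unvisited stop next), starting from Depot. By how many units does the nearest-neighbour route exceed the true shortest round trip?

9 longer than the optimal tour.

From Depot: P3=3, P2=7, P6=8, P5=10, P4=11, P1=17 → choose P3 (3).
From P3: P5=7, P2=8, P6=10, P4=12, P1=16 → choose P5 (7).
From P5: P2=11, P6=15, P4=16, P1=18 → choose P2 (11).
From P2: P6=4, P4=5, P1=24 → choose P6 (4).
From P6: P4=2, P1=25 → choose P4 (2).
From P4: P1=28 → choose P1 (28).
NN route Depot → P3 → P5 → P2 → P6 → P4 → P1 → Depot costs 72.
Optimal: Depot → P3 → P1 → P5 → P2 → P4 → P6 → Depot costs 63 (by enumerating all 360 distinct tours).
Excess = 72 − 63 = 9.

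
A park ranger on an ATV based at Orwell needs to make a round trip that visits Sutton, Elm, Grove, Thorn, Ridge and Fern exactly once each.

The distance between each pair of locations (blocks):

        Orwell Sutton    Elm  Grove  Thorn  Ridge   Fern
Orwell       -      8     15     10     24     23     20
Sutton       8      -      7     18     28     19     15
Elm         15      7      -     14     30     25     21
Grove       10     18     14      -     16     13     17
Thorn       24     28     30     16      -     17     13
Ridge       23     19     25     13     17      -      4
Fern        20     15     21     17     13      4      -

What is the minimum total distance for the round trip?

With 6 stops there are 6!/2 = 360 distinct round trips (a route and its reverse cost the same).
Orwell → Sutton → Elm → Grove → Thorn → Ridge → Fern → Orwell: 8+7+14+16+17+4+20 = 86
Orwell → Sutton → Elm → Grove → Thorn → Fern → Ridge → Orwell: 8+7+14+16+13+4+23 = 85
Orwell → Sutton → Elm → Grove → Ridge → Thorn → Fern → Orwell: 8+7+14+13+17+13+20 = 92
Orwell → Sutton → Elm → Grove → Ridge → Fern → Thorn → Orwell: 8+7+14+13+4+13+24 = 83
Orwell → Sutton → Elm → Grove → Fern → Thorn → Ridge → Orwell: 8+7+14+17+13+17+23 = 99
Orwell → Sutton → Elm → Grove → Fern → Ridge → Thorn → Orwell: 8+7+14+17+4+17+24 = 91
Orwell → Sutton → Elm → Thorn → Grove → Ridge → Fern → Orwell: 8+7+30+16+13+4+20 = 98
Orwell → Sutton → Elm → Thorn → Grove → Fern → Ridge → Orwell: 8+7+30+16+17+4+23 = 105
… (352 more)
The minimum is 83.
One optimal route: Orwell → Sutton → Elm → Grove → Ridge → Fern → Thorn → Orwell (or its reverse).

Shortest round trip = 83 blocks.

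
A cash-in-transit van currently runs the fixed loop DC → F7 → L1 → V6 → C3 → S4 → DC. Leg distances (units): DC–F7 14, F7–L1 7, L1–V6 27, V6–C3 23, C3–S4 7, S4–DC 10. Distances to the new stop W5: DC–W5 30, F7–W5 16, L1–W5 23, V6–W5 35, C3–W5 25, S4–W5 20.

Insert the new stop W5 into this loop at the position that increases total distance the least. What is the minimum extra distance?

Insertion cost between consecutive stops i–j is d(i,W5) + d(W5,j) − d(i,j):
  between DC and F7: 30 + 16 − 14 = 32
  between F7 and L1: 16 + 23 − 7 = 32
  between L1 and V6: 23 + 35 − 27 = 31
  between V6 and C3: 35 + 25 − 23 = 37
  between C3 and S4: 25 + 20 − 7 = 38
  between S4 and DC: 20 + 30 − 10 = 40
Cheapest insertion is between L1 and V6, adding 31.
New total = 88 + 31 = 119.

Adding 31 by placing W5 on the L1–V6 leg.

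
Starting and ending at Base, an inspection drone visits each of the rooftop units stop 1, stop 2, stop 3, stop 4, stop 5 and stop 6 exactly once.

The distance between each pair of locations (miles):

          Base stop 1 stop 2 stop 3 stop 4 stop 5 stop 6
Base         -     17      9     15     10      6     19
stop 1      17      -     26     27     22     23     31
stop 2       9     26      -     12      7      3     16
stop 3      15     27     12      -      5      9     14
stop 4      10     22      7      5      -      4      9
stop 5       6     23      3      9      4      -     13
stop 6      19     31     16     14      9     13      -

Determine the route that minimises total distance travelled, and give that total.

83 miles — the shortest possible round trip.

With 6 stops there are 6!/2 = 360 distinct round trips (a route and its reverse cost the same).
Base-stop 1-stop 2-stop 3-stop 4-stop 5-stop 6-Base: 17+26+12+5+4+13+19 = 96
Base-stop 1-stop 2-stop 3-stop 4-stop 6-stop 5-Base: 17+26+12+5+9+13+6 = 88
Base-stop 1-stop 2-stop 3-stop 5-stop 4-stop 6-Base: 17+26+12+9+4+9+19 = 96
Base-stop 1-stop 2-stop 3-stop 5-stop 6-stop 4-Base: 17+26+12+9+13+9+10 = 96
Base-stop 1-stop 2-stop 3-stop 6-stop 4-stop 5-Base: 17+26+12+14+9+4+6 = 88
Base-stop 1-stop 2-stop 3-stop 6-stop 5-stop 4-Base: 17+26+12+14+13+4+10 = 96
Base-stop 1-stop 2-stop 4-stop 3-stop 5-stop 6-Base: 17+26+7+5+9+13+19 = 96
Base-stop 1-stop 2-stop 4-stop 3-stop 6-stop 5-Base: 17+26+7+5+14+13+6 = 88
… (352 more)
Base-stop 1-stop 3-stop 4-stop 6-stop 2-stop 5-Base: 17+27+5+9+16+3+6 = 83  ← best
The minimum is 83.
One optimal route: Base → stop 1 → stop 3 → stop 4 → stop 6 → stop 2 → stop 5 → Base (or its reverse).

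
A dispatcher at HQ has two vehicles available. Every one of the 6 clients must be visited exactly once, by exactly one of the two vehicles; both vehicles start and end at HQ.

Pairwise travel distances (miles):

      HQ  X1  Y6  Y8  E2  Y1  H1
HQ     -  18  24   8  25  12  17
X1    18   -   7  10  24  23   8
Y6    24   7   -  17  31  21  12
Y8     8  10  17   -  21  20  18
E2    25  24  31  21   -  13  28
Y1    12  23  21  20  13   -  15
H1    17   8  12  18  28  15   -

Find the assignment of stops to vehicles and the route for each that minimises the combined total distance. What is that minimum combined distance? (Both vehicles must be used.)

Minimum combined distance: 101 miles.

Try each way of splitting the stops between the two vehicles (each non-empty) and, for each split, find the best tour for each vehicle:
  {X1} + {Y6, Y8, E2, Y1, H1}: 36 + 90 = 126
  {Y6} + {X1, Y8, E2, Y1, H1}: 48 + 79 = 127
  {X1, Y6} + {Y8, E2, Y1, H1}: 49 + 74 = 123
  {Y8} + {X1, Y6, E2, Y1, H1}: 16 + 85 = 101
  {X1, Y8} + {Y6, E2, Y1, H1}: 36 + 85 = 121
  {Y6, Y8} + {X1, E2, Y1, H1}: 49 + 74 = 123
  … (31 splits in total)
Best: vehicle 1 HQ → Y8 → HQ = 16; vehicle 2 HQ → Y1 → E2 → X1 → Y6 → H1 → HQ = 85; combined 101.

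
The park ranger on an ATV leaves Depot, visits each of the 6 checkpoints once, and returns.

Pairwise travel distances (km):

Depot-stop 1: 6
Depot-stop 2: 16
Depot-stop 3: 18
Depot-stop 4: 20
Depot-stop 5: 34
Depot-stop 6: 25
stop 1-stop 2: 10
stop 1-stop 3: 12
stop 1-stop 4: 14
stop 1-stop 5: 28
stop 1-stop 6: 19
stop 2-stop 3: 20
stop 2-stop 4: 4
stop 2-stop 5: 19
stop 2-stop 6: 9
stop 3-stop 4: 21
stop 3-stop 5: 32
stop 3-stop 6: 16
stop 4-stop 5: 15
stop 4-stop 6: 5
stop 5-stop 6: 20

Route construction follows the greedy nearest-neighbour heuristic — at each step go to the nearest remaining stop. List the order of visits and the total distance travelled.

Depot → [stop 1:6 / stop 2:16 / stop 3:18 / stop 4:20 / stop 6:25 / stop 5:34] → stop 1 (6)
stop 1 → [stop 2:10 / stop 3:12 / stop 4:14 / stop 6:19 / stop 5:28] → stop 2 (10)
stop 2 → [stop 4:4 / stop 6:9 / stop 5:19 / stop 3:20] → stop 4 (4)
stop 4 → [stop 6:5 / stop 5:15 / stop 3:21] → stop 6 (5)
stop 6 → [stop 3:16 / stop 5:20] → stop 3 (16)
stop 3 → [stop 5:32] → stop 5 (32)
Return stop 5→Depot: 34.
Total = 6 + 10 + 4 + 5 + 16 + 32 + 34 = 107.

107 km along Depot → stop 1 → stop 2 → stop 4 → stop 6 → stop 3 → stop 5 → Depot.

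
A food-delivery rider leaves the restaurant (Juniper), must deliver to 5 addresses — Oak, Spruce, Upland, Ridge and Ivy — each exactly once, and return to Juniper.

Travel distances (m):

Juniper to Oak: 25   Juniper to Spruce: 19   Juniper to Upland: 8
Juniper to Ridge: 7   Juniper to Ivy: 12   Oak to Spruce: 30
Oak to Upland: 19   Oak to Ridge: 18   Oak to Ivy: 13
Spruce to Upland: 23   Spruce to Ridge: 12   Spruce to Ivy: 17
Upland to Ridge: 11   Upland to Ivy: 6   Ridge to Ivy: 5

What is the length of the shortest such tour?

Juniper→Oak→Spruce→Upland→Ridge→Ivy→Juniper: 25+30+23+11+5+12 = 106
Juniper→Oak→Spruce→Upland→Ivy→Ridge→Juniper: 25+30+23+6+5+7 = 96
Juniper→Oak→Spruce→Ridge→Upland→Ivy→Juniper: 25+30+12+11+6+12 = 96
Juniper→Oak→Spruce→Ridge→Ivy→Upland→Juniper: 25+30+12+5+6+8 = 86
Juniper→Oak→Spruce→Ivy→Upland→Ridge→Juniper: 25+30+17+6+11+7 = 96
Juniper→Oak→Spruce→Ivy→Ridge→Upland→Juniper: 25+30+17+5+11+8 = 96
Juniper→Oak→Upland→Spruce→Ridge→Ivy→Juniper: 25+19+23+12+5+12 = 96
Juniper→Oak→Upland→Spruce→Ivy→Ridge→Juniper: 25+19+23+17+5+7 = 96
Juniper→Oak→Upland→Ridge→Spruce→Ivy→Juniper: 25+19+11+12+17+12 = 96
Juniper→Oak→Upland→Ridge→Ivy→Spruce→Juniper: 25+19+11+5+17+19 = 96
Juniper→Oak→Upland→Ivy→Spruce→Ridge→Juniper: 25+19+6+17+12+7 = 86
Juniper→Oak→Upland→Ivy→Ridge→Spruce→Juniper: 25+19+6+5+12+19 = 86
Juniper→Oak→Ridge→Spruce→Upland→Ivy→Juniper: 25+18+12+23+6+12 = 96
Juniper→Oak→Ridge→Spruce→Ivy→Upland→Juniper: 25+18+12+17+6+8 = 86
… (46 more)
Juniper→Spruce→Ridge→Oak→Ivy→Upland→Juniper: 19+12+18+13+6+8 = 76  ← best
The minimum is 76.
One optimal route: Juniper → Spruce → Ridge → Oak → Ivy → Upland → Juniper (or its reverse).

Minimum total distance: 76 m.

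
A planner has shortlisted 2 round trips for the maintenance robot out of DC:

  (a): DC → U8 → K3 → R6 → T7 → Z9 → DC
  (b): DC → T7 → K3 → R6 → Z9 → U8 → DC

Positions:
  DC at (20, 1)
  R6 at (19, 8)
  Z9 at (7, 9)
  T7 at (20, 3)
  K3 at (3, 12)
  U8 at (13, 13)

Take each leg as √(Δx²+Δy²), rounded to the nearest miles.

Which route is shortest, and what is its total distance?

70 miles — (b) is the shortest.

(a): 14 + 10 + 16 + 5 + 14 + 15 = 74
(b): 2 + 19 + 16 + 12 + 7 + 14 = 70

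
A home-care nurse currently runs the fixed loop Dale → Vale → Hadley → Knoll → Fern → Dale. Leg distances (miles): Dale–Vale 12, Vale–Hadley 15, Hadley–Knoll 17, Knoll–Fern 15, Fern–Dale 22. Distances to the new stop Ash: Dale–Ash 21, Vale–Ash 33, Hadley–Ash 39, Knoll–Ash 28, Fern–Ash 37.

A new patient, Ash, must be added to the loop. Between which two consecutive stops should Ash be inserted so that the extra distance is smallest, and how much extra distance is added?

Insertion cost between consecutive stops i–j is d(i,Ash) + d(Ash,j) − d(i,j):
  between Dale and Vale: 21 + 33 − 12 = 42
  between Vale and Hadley: 33 + 39 − 15 = 57
  between Hadley and Knoll: 39 + 28 − 17 = 50
  between Knoll and Fern: 28 + 37 − 15 = 50
  between Fern and Dale: 37 + 21 − 22 = 36
Cheapest insertion is between Fern and Dale, adding 36.
New total = 81 + 36 = 117.

Minimum extra distance: 36 miles, inserting Ash between Fern and Dale.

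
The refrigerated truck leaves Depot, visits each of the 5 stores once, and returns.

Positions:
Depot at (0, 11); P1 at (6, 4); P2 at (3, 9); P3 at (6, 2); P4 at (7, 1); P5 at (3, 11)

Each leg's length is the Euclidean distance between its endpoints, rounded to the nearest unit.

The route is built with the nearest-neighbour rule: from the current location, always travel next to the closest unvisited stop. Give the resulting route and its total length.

From Depot: distances to unvisited — P5=3, P2=4, P1=9, P3=11, P4=12. Nearest is P5 (3).
From P5: distances to unvisited — P2=2, P1=8, P3=9, P4=11. Nearest is P2 (2).
From P2: distances to unvisited — P1=6, P3=8, P4=9. Nearest is P1 (6).
From P1: distances to unvisited — P3=2, P4=3. Nearest is P3 (2).
From P3: distances to unvisited — P4=1. Nearest is P4 (1).
Return P4→Depot: 12.
Total = 3 + 2 + 6 + 2 + 1 + 12 = 26.

Total distance 26 via the nearest-neighbour route Depot → P5 → P2 → P1 → P3 → P4 → Depot.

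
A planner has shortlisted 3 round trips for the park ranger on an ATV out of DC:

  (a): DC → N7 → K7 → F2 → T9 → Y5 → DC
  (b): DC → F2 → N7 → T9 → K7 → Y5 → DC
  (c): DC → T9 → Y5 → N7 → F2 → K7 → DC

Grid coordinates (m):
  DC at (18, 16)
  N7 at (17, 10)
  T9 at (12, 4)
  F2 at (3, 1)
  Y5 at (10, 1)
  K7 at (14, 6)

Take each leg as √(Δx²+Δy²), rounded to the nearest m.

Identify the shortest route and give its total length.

(a): 6 + 5 + 12 + 9 + 4 + 17 = 53
(b): 21 + 17 + 8 + 3 + 6 + 17 = 72
(c): 13 + 4 + 11 + 17 + 12 + 11 = 68

Shortest is (a), total 53 m.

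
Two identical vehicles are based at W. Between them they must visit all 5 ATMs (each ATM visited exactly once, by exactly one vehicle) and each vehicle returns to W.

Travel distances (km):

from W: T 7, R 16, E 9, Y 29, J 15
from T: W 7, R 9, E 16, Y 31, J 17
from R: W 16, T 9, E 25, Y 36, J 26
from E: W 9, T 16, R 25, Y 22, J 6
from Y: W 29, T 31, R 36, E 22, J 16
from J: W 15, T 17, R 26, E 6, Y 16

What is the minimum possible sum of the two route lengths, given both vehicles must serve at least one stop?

92 km — the smallest possible combined total.

Check every non-empty split of the stops between the two vehicles; for each half take its own optimal tour:
  {T} + {R, E, Y, J}: 14 + 83 = 97
  {R} + {T, E, Y, J}: 32 + 69 = 101
  {T, R} + {E, Y, J}: 32 + 60 = 92
  {E} + {T, R, Y, J}: 18 + 83 = 101
  {T, E} + {R, Y, J}: 32 + 83 = 115
  {R, E} + {T, Y, J}: 50 + 69 = 119
  … (15 splits in total)
Best: vehicle 1 W → T → R → W = 32; vehicle 2 W → E → J → Y → W = 60; combined 92.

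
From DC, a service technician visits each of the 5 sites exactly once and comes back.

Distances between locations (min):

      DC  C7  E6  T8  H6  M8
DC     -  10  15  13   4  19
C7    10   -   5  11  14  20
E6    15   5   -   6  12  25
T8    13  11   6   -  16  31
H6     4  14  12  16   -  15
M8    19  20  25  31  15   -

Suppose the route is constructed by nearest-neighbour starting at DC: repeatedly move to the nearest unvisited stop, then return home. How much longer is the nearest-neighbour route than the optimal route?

DC: H6=4, C7=10, T8=13, E6=15, M8=19 ⇒ H6
H6: E6=12, C7=14, M8=15, T8=16 ⇒ E6
E6: C7=5, T8=6, M8=25 ⇒ C7
C7: T8=11, M8=20 ⇒ T8
T8: M8=31 ⇒ M8
NN route DC → H6 → E6 → C7 → T8 → M8 → DC costs 82.
Optimal: DC → T8 → E6 → C7 → M8 → H6 → DC costs 63 (by enumerating all 60 distinct tours).
Excess = 82 − 63 = 19.

Excess over optimum: 19 min.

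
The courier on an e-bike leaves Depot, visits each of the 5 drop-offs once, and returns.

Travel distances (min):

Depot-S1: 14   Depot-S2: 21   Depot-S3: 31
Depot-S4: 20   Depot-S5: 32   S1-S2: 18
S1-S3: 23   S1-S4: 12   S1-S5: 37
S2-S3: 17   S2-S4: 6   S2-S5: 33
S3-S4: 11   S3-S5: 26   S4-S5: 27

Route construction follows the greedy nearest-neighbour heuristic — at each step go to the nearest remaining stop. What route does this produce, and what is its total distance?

107 min along Depot → S1 → S4 → S2 → S3 → S5 → Depot.

From Depot: distances to unvisited — S1=14, S4=20, S2=21, S3=31, S5=32. Nearest is S1 (14).
From S1: distances to unvisited — S4=12, S2=18, S3=23, S5=37. Nearest is S4 (12).
From S4: distances to unvisited — S2=6, S3=11, S5=27. Nearest is S2 (6).
From S2: distances to unvisited — S3=17, S5=33. Nearest is S3 (17).
From S3: distances to unvisited — S5=26. Nearest is S5 (26).
Return S5→Depot: 32.
Total = 14 + 12 + 6 + 17 + 26 + 32 = 107.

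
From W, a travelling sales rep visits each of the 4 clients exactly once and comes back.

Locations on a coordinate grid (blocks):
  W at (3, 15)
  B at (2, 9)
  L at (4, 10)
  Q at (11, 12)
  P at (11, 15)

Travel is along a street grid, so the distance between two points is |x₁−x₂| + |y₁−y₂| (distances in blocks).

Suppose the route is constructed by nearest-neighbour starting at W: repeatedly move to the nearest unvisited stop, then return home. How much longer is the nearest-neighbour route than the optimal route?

W: L=6, B=7, P=8, Q=11 ⇒ L
L: B=3, Q=9, P=12 ⇒ B
B: Q=12, P=15 ⇒ Q
Q: P=3 ⇒ P
NN route W → L → B → Q → P → W costs 32.
Optimal: W → B → L → Q → P → W costs 30 (by enumerating all 12 distinct tours).
Excess = 32 − 30 = 2.

The nearest-neighbour route is 2 blocks longer than optimal.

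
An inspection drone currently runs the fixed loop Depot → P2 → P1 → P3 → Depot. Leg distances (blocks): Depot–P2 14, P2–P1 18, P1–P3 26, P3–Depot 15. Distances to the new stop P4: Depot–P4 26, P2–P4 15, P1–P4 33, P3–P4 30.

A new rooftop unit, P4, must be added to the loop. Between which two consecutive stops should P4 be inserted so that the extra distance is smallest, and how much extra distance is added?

Adding 27 blocks by placing P4 on the Depot–P2 leg.

Insertion cost between consecutive stops i–j is d(i,P4) + d(P4,j) − d(i,j):
  between Depot and P2: 26 + 15 − 14 = 27
  between P2 and P1: 15 + 33 − 18 = 30
  between P1 and P3: 33 + 30 − 26 = 37
  between P3 and Depot: 30 + 26 − 15 = 41
Cheapest insertion is between Depot and P2, adding 27.
New total = 73 + 27 = 100.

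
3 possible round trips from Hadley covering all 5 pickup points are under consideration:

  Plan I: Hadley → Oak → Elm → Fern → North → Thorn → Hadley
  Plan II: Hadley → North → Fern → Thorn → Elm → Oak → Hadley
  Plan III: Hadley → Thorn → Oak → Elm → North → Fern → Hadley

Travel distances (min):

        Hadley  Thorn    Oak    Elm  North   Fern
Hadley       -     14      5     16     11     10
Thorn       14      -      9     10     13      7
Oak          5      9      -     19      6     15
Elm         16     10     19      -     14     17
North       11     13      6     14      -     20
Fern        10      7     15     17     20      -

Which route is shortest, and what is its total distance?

Plan I: 5 + 19 + 17 + 20 + 13 + 14 = 88
Plan II: 11 + 20 + 7 + 10 + 19 + 5 = 72
Plan III: 14 + 9 + 19 + 14 + 20 + 10 = 86

72 min — Plan II is the shortest.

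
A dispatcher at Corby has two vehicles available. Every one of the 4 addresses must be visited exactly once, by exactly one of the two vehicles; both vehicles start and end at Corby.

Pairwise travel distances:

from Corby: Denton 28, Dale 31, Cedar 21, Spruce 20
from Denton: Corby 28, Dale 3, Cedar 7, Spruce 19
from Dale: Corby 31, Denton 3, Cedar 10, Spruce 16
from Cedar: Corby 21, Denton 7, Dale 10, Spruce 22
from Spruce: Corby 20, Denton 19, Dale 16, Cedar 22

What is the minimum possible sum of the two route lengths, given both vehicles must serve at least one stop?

102 — the smallest possible combined total.

Try each way of splitting the stops between the two vehicles (each non-empty) and, for each split, find the best tour for each vehicle:
  {Denton} + {Dale, Cedar, Spruce}: 56 + 67 = 123
  {Dale} + {Denton, Cedar, Spruce}: 62 + 67 = 129
  {Denton, Dale} + {Cedar, Spruce}: 62 + 63 = 125
  {Cedar} + {Denton, Dale, Spruce}: 42 + 67 = 109
  {Denton, Cedar} + {Dale, Spruce}: 56 + 67 = 123
  {Dale, Cedar} + {Denton, Spruce}: 62 + 67 = 129
  … (7 splits in total)
  {Denton, Dale, Cedar} + {Spruce}: 62 + 40 = 102  ← best
Best: vehicle 1 Corby → Denton → Dale → Cedar → Corby = 62; vehicle 2 Corby → Spruce → Corby = 40; combined 102.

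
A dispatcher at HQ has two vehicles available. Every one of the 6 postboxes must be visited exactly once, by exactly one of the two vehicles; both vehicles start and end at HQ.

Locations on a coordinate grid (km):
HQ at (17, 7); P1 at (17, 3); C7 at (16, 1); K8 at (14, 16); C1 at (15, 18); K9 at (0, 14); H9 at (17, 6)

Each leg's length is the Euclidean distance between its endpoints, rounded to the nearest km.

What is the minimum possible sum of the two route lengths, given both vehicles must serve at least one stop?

Check every non-empty split of the stops between the two vehicles; for each half take its own optimal tour:
  {P1} + {C7, K8, C1, K9, H9}: 8 + 54 = 62
  {C7} + {P1, K8, C1, K9, H9}: 12 + 51 = 63
  {P1, C7} + {K8, C1, K9, H9}: 12 + 47 = 59
  {K8} + {P1, C7, C1, K9, H9}: 18 + 54 = 72
  {P1, K8} + {C7, C1, K9, H9}: 26 + 54 = 80
  {C7, K8} + {P1, C1, K9, H9}: 30 + 51 = 81
  … (31 splits in total)
  {P1, C7, K8, C1, K9} + {H9}: 54 + 2 = 56  ← best
Best: vehicle 1 HQ → P1 → C7 → K9 → K8 → C1 → HQ = 54; vehicle 2 HQ → H9 → HQ = 2; combined 56.

56 km — the smallest possible combined total.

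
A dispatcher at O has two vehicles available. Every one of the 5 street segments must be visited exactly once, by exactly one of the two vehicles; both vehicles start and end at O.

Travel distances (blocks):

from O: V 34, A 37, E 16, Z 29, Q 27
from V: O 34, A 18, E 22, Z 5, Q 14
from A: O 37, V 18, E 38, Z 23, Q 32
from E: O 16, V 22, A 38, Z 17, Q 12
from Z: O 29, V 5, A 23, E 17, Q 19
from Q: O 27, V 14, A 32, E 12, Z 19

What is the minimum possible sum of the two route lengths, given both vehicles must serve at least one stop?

Minimum combined distance: 138 blocks.

Try each way of splitting the stops between the two vehicles (each non-empty) and, for each split, find the best tour for each vehicle:
  {V} + {A, E, Z, Q}: 68 + 107 = 175
  {A} + {V, E, Z, Q}: 74 + 76 = 150
  {V, A} + {E, Z, Q}: 89 + 76 = 165
  {E} + {V, A, Z, Q}: 32 + 106 = 138
  {V, E} + {A, Z, Q}: 72 + 106 = 178
  {A, E} + {V, Z, Q}: 91 + 75 = 166
  … (15 splits in total)
Best: vehicle 1 O → E → O = 32; vehicle 2 O → A → V → Z → Q → O = 106; combined 138.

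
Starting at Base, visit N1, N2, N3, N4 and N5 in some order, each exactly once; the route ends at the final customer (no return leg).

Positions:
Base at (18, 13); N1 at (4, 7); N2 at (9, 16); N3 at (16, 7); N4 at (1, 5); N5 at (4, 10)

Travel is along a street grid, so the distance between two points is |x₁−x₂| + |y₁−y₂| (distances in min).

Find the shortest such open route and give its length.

Minimum one-way distance = 43 min.

There are 5! = 120 possible orderings.
Base → N1 → N2 → N3 → N4 → N5: 20+14+16+17+8 = 75
Base → N1 → N2 → N3 → N5 → N4: 20+14+16+15+8 = 73
Base → N1 → N2 → N4 → N3 → N5: 20+14+19+17+15 = 85
Base → N1 → N2 → N4 → N5 → N3: 20+14+19+8+15 = 76
Base → N1 → N2 → N5 → N3 → N4: 20+14+11+15+17 = 77
Base → N1 → N2 → N5 → N4 → N3: 20+14+11+8+17 = 70
Base → N1 → N3 → N2 → N4 → N5: 20+12+16+19+8 = 75
Base → N1 → N3 → N2 → N5 → N4: 20+12+16+11+8 = 67
Base → N1 → N3 → N4 → N2 → N5: 20+12+17+19+11 = 79
Base → N1 → N3 → N4 → N5 → N2: 20+12+17+8+11 = 68
Base → N1 → N3 → N5 → N2 → N4: 20+12+15+11+19 = 77
Base → N1 → N3 → N5 → N4 → N2: 20+12+15+8+19 = 74
Base → N1 → N4 → N2 → N3 → N5: 20+5+19+16+15 = 75
Base → N1 → N4 → N2 → N5 → N3: 20+5+19+11+15 = 70
… (106 more)
Base → N3 → N2 → N5 → N1 → N4: 8+16+11+3+5 = 43  ← best
The minimum is 43.
One shortest path: Base → N3 → N2 → N5 → N1 → N4.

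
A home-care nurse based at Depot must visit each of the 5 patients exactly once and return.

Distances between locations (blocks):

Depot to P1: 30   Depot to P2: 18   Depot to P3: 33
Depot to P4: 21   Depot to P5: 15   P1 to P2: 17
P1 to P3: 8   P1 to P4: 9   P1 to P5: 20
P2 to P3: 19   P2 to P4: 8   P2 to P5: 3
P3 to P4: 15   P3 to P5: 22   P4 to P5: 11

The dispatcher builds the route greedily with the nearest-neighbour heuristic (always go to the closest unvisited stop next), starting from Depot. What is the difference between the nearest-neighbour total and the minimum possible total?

Depot: P5=15, P2=18, P4=21, P1=30, P3=33 ⇒ P5
P5: P2=3, P4=11, P1=20, P3=22 ⇒ P2
P2: P4=8, P1=17, P3=19 ⇒ P4
P4: P1=9, P3=15 ⇒ P1
P1: P3=8 ⇒ P3
NN route Depot → P5 → P2 → P4 → P1 → P3 → Depot costs 76.
Optimal: Depot → P4 → P1 → P3 → P2 → P5 → Depot costs 75 (by enumerating all 60 distinct tours).
Excess = 76 − 75 = 1.

1 blocks longer than the optimal tour.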